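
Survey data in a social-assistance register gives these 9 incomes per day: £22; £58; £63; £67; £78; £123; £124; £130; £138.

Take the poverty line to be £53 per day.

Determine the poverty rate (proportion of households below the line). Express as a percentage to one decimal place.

11.1%

1 of the 9 households have income below £53.
H = 1/9 = 11.1%.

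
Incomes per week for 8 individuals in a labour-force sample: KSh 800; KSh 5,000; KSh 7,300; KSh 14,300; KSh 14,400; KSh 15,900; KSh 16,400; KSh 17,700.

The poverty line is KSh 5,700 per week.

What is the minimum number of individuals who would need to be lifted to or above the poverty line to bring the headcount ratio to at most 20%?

2 of the 8 individuals are poor, so H = 2/8 = 0.250.
A headcount ratio of at most 20% allows at most ⌊0.20 × 8⌋ = 1 poor individuals.
So at least 2 − 1 = 1 must be lifted.

1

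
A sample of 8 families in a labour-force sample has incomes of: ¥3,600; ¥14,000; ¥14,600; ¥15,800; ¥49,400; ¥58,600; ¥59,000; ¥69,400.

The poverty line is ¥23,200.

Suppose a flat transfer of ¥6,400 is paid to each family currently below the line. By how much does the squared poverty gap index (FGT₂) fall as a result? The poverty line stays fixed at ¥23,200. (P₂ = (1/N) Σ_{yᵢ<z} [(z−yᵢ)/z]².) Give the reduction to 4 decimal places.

0.0951

Before: below the line — ¥3,600, ¥14,000, ¥14,600, ¥15,800; squared poverty gap index (FGT₂) = 0.138767.
After the ¥6,400 transfer: below the line — ¥10,000, ¥20,400, ¥21,000, ¥22,200; squared poverty gap index (FGT₂) = 0.043642.
Reduction = 0.138767 − 0.043642 = 0.0951.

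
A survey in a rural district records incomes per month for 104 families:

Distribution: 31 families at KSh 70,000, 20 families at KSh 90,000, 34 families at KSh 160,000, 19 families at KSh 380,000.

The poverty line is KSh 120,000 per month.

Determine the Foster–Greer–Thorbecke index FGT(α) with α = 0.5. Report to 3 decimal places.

Below z: 31×KSh 70,000, 20×KSh 90,000 (q = 51 of N = 104).
Gap ratios (z−y)/z: (120000−70000)/120000 = 0.4167 (×31); (120000−90000)/120000 = 0.2500 (×20).
Raised to α = 0.5: 0.64550 (×31); 0.50000 (×20).
Sum = 30.010414; FGT(0.5) = 30.010414 / 104 = 0.289.

0.289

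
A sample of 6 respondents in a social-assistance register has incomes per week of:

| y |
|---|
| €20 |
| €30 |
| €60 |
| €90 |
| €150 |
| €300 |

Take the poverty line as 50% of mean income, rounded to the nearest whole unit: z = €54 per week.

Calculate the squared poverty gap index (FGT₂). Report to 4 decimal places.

0.0990

Below z: €20, €30 (q = 2 of N = 6).
Relative gaps: (54−20)/54 = 0.6296; (54−30)/54 = 0.4444.
Squared: 0.3964; 0.1975.
Sum = 0.593964; P₂ = 0.593964 / 6 = 0.0990.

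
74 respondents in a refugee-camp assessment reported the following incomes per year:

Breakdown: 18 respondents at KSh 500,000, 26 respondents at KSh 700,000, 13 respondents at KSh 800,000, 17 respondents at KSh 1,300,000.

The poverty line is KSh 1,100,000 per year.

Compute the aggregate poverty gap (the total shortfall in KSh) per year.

Below z: 18×KSh 500,000, 26×KSh 700,000, 13×KSh 800,000 (q = 57 of N = 74).
Individual gaps: 18×(1100000−500000) = 10800000; 26×(1100000−700000) = 10400000; 13×(1100000−800000) = 3900000.
Aggregate gap = KSh 25,100,000.

KSh 25,100,000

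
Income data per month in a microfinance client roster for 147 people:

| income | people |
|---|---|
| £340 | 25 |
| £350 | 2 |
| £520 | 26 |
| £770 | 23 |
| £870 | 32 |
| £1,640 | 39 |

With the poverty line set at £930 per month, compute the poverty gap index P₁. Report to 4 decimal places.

Below z: 25×£340, 2×£350, 26×£520, 23×£770, 32×£870 (q = 108 of N = 147).
Normalized shortfalls: (930−340)/930 = 0.6344 (×25); (930−350)/930 = 0.6237 (×2); (930−520)/930 = 0.4409 (×26); (930−770)/930 = 0.1720 (×23); (930−870)/930 = 0.0645 (×32).
Σ = 34.591398. Dividing by the full population N = 147 gives P₁ = 0.2353.

0.2353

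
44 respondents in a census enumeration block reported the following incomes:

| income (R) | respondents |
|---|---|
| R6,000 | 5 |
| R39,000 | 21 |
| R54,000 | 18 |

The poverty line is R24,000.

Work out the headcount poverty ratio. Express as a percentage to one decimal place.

5 of the 44 respondents have income below R24,000.
H = 5/44 = 11.4%.

11.4%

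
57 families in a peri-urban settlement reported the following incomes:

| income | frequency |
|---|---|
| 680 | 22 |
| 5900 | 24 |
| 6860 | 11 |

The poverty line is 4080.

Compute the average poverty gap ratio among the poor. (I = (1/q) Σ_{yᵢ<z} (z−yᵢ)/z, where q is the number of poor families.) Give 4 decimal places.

Below the line: 22×680 (q = 22 of N = 57).
Relative gaps: 0.8333 (×22); sum = 18.333333.
The income-gap ratio divides by q (the poor only): 18.333333 / 22 = 0.8333.

0.8333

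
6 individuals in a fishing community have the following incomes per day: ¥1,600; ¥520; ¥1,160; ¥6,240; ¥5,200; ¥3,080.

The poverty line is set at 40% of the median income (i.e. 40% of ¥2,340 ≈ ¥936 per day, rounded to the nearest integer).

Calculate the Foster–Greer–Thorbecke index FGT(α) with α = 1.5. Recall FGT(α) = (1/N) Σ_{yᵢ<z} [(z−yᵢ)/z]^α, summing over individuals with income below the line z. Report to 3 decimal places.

Incomes under z: ¥520 (q = 1 of N = 6).
Shortfall ratios: (936−520)/936 = 0.4444.
Raised to α = 1.5: 0.29630.
Sum = 0.296296; FGT(1.5) = 0.296296 / 6 = 0.049.

0.049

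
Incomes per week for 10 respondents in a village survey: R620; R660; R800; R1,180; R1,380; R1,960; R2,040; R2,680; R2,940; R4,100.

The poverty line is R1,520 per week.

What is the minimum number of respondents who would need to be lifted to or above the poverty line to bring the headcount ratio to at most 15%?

4

5 of the 10 respondents are poor, so H = 5/10 = 0.500.
A headcount ratio of at most 15% allows at most ⌊0.15 × 10⌋ = 1 poor respondents.
So at least 5 − 1 = 4 must be lifted.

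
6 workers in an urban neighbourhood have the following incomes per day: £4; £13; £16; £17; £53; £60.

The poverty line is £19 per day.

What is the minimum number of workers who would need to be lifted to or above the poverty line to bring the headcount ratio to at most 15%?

4

4 of the 6 workers are poor, so H = 4/6 = 0.667.
A headcount ratio of at most 15% allows at most ⌊0.15 × 6⌋ = 0 poor workers.
So at least 4 − 0 = 4 must be lifted.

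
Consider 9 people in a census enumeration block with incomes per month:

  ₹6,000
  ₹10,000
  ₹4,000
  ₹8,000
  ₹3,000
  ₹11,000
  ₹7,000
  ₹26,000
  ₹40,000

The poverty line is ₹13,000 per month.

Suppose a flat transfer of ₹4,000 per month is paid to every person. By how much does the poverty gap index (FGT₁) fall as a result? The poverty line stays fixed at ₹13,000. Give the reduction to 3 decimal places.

Before: below the line — ₹3,000, ₹4,000, ₹6,000, ₹7,000, ₹8,000, ₹10,000, ₹11,000; poverty gap index (FGT₁) = 0.35897.
After the ₹4,000 transfer: below the line — ₹7,000, ₹8,000, ₹10,000, ₹11,000, ₹12,000; poverty gap index (FGT₁) = 0.14530.
Reduction = 0.35897 − 0.14530 = 0.214.

0.214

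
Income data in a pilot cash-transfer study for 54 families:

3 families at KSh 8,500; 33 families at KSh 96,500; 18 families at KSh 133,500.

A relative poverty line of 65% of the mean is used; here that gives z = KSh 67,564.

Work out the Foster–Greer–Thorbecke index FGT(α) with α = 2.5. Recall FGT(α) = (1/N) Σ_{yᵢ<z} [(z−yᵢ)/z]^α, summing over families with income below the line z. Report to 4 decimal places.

0.0397

Below z: 3×KSh 8,500 (q = 3 of N = 54).
Normalized shortfalls: (67564−8500)/67564 = 0.8742 (×3).
Raised to α = 2.5: 0.71453 (×3).
Sum = 2.143582; FGT(2.5) = 2.143582 / 54 = 0.0397.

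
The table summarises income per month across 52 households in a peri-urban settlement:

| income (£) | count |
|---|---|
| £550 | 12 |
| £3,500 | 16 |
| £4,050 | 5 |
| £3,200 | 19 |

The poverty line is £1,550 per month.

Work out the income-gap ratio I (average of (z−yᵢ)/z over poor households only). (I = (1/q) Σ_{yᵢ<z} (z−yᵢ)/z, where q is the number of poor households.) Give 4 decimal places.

0.6452

Poor units: 12×£550 (q = 12 of N = 52).
Relative gaps: 0.6452 (×12); sum = 7.741935.
I averages over the q = 12 poor units only: 7.741935 / 12 = 0.6452.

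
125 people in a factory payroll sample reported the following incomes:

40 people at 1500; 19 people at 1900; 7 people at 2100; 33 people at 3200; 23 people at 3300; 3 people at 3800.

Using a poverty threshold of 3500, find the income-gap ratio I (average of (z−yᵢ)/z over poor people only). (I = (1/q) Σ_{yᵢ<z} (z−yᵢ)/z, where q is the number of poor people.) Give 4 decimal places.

Poor units: 40×1500, 19×1900, 7×2100, 33×3200, 23×3300 (q = 122 of N = 125).
Shortfall ratios (z−y)/z: 0.5714 (×40), 0.4571 (×19), 0.4000 (×7), 0.0857 (×33), 0.0571 (×23); sum = 38.485714.
The income-gap ratio divides by q (the poor only): 38.485714 / 122 = 0.3155.

0.3155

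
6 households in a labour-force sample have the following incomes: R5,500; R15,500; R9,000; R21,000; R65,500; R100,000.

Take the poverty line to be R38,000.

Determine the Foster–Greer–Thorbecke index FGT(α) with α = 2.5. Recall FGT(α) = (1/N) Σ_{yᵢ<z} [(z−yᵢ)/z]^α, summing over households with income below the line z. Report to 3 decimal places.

0.265

Below z: R5,500, R9,000, R15,500, R21,000 (q = 4 of N = 6).
Shortfall ratios: (38000−5500)/38000 = 0.8553; (38000−9000)/38000 = 0.7632; (38000−15500)/38000 = 0.5921; (38000−21000)/38000 = 0.4474.
Raised to α = 2.5: 0.67647; 0.50879; 0.26977; 0.13386.
Sum = 1.588894; FGT(2.5) = 1.588894 / 6 = 0.265.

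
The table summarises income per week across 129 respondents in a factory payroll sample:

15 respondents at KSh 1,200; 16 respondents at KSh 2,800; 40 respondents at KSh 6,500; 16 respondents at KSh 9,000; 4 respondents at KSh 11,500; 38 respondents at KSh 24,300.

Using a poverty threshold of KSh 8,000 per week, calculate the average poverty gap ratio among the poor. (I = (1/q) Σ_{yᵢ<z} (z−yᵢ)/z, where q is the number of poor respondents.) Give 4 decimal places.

Below the line: 15×KSh 1,200, 16×KSh 2,800, 40×KSh 6,500 (q = 71 of N = 129).
Shortfall ratios (z−y)/z: 0.8500 (×15), 0.6500 (×16), 0.1875 (×40); sum = 30.650000.
I averages over the q = 71 poor units only: 30.650000 / 71 = 0.4317.

0.4317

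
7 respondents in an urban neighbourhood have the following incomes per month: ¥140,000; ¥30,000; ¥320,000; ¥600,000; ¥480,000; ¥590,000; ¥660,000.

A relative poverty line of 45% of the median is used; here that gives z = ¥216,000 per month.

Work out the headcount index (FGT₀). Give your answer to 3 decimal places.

0.286

2 of the 7 respondents have income below ¥216,000.
H = 2/7 = 0.286.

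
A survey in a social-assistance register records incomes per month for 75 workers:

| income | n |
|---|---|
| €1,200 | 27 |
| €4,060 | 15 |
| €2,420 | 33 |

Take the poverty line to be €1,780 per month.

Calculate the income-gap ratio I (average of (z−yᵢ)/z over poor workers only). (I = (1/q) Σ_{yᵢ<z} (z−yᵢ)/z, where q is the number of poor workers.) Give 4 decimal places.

0.3258

Below z: 27×€1,200 (q = 27 of N = 75).
Shortfall ratios (z−y)/z: 0.3258 (×27); sum = 8.797753.
The income-gap ratio divides by q (the poor only): 8.797753 / 27 = 0.3258.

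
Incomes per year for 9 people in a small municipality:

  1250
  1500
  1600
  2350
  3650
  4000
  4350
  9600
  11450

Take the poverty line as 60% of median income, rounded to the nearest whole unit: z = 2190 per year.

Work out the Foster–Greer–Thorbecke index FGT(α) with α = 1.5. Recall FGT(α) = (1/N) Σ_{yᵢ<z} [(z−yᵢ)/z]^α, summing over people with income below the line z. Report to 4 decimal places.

Below z: 1250, 1500, 1600 (q = 3 of N = 9).
Gap ratios (z−y)/z: (2190−1250)/2190 = 0.4292; (2190−1500)/2190 = 0.3151; (2190−1600)/2190 = 0.2694.
Raised to α = 1.5: 0.28121; 0.17685; 0.13983.
Sum = 0.597891; FGT(1.5) = 0.597891 / 9 = 0.0664.

0.0664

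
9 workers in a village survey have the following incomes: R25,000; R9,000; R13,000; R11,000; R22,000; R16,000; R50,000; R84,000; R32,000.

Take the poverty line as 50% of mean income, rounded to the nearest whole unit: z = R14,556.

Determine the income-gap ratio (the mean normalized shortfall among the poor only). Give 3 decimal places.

Incomes under z: R9,000, R11,000, R13,000 (q = 3 of N = 9).
Relative gaps: 0.3817, 0.2443, 0.1069; sum = 0.732894.
The income-gap ratio divides by q (the poor only): 0.732894 / 3 = 0.244.

0.244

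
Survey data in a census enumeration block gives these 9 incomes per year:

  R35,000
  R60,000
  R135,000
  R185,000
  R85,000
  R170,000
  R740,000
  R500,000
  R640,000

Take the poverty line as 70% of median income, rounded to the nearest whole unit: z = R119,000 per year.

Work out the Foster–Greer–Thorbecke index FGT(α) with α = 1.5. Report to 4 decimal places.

0.1217

Below z: R35,000, R60,000, R85,000 (q = 3 of N = 9).
Gap ratios (z−y)/z: (119000−35000)/119000 = 0.7059; (119000−60000)/119000 = 0.4958; (119000−85000)/119000 = 0.2857.
Raised to α = 1.5: 0.59306; 0.34911; 0.15272.
Sum = 1.094887; FGT(1.5) = 1.094887 / 9 = 0.1217.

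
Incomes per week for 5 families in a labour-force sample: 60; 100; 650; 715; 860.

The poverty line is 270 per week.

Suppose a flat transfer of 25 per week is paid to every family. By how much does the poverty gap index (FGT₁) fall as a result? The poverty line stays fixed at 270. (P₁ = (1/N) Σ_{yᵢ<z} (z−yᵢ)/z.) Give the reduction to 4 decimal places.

Before: below the line — 60, 100; poverty gap index (FGT₁) = 0.281481.
After the 25 transfer: below the line — 85, 125; poverty gap index (FGT₁) = 0.244444.
Reduction = 0.281481 − 0.244444 = 0.0370.

0.0370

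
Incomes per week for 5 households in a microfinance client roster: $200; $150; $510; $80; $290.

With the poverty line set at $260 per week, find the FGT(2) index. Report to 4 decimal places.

Below the line: $80, $150, $200 (q = 3 of N = 5).
Relative gaps: (260−80)/260 = 0.6923; (260−150)/260 = 0.4231; (260−200)/260 = 0.2308.
Squared: 0.4793; 0.1790; 0.0533.
Sum = 0.711538; P₂ = 0.711538 / 5 = 0.1423.

0.1423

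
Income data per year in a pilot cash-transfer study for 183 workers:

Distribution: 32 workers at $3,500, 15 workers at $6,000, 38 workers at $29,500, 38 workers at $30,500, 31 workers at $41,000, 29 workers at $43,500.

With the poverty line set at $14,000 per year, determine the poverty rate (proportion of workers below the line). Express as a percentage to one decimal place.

25.7%

47 of the 183 workers have income below $14,000.
H = 47/183 = 25.7%.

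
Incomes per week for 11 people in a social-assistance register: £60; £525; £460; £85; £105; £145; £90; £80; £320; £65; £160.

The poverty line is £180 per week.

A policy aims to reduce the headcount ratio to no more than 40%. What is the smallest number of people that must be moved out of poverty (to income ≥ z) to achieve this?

8 of the 11 people are poor, so H = 8/11 = 0.727.
A headcount ratio of at most 40% allows at most ⌊0.40 × 11⌋ = 4 poor people.
So at least 8 − 4 = 4 must be lifted.

4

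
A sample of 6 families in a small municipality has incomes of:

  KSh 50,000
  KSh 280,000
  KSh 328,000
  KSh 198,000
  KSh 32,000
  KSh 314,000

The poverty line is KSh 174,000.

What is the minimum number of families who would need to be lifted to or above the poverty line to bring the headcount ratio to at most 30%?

Currently q = 2 of N = 6 are below the line (H = 0.333).
A headcount ratio of at most 30% allows at most ⌊0.30 × 6⌋ = 1 poor families.
So at least 2 − 1 = 1 must be lifted.

1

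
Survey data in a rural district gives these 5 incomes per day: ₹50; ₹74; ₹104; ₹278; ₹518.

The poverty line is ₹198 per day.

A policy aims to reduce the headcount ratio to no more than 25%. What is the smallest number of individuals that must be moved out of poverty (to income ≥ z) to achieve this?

2

Currently q = 3 of N = 5 are below the line (H = 0.600).
A headcount ratio of at most 25% allows at most ⌊0.25 × 5⌋ = 1 poor individuals.
So at least 3 − 1 = 2 must be lifted.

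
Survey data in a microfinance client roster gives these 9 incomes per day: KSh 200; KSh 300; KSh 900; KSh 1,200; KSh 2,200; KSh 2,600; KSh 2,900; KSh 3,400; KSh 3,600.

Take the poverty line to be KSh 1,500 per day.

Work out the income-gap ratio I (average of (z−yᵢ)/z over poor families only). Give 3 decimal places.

0.567

Below the line: KSh 200, KSh 300, KSh 900, KSh 1,200 (q = 4 of N = 9).
Relative gaps: 0.8667, 0.8000, 0.4000, 0.2000; sum = 2.266667.
I averages over the q = 4 poor units only: 2.266667 / 4 = 0.567.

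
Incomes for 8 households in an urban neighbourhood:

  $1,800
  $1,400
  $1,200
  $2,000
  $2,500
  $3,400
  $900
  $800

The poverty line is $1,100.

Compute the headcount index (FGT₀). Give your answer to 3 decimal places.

2 of the 8 households have income below $1,100.
H = 2/8 = 0.250.

0.250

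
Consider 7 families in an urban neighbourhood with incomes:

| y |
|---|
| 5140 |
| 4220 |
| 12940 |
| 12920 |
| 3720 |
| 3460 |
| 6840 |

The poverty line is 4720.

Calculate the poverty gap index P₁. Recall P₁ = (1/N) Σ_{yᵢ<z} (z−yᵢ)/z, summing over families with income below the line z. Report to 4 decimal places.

Poor units: 3460, 3720, 4220 (q = 3 of N = 7).
Gap ratios (z−y)/z: (4720−3460)/4720 = 0.2669; (4720−3720)/4720 = 0.2119; (4720−4220)/4720 = 0.1059.
Sum of shortfalls = 0.584746; P₁ averages over all N: 0.584746 / 7 = 0.0835.

0.0835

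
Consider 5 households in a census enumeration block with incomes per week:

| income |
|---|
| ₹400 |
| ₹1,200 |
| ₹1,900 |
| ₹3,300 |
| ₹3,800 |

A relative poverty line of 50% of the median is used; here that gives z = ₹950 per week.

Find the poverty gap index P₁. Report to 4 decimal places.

Below z: ₹400 (q = 1 of N = 5).
Gap ratios (z−y)/z: (950−400)/950 = 0.5789.
Σ = 0.578947. Dividing by the full population N = 5 gives P₁ = 0.1158.

0.1158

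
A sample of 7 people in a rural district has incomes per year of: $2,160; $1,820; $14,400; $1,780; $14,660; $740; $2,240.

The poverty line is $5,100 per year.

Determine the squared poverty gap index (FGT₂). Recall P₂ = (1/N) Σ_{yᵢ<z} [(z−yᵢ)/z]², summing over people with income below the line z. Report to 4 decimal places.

Incomes under z: $740, $1,780, $1,820, $2,160, $2,240 (q = 5 of N = 7).
Relative gaps: (5100−740)/5100 = 0.8549; (5100−1780)/5100 = 0.6510; (5100−1820)/5100 = 0.6431; (5100−2160)/5100 = 0.5765; (5100−2240)/5100 = 0.5608.
Squared: 0.7309; 0.4238; 0.4136; 0.3323; 0.3145.
Sum = 2.215056; P₂ = 2.215056 / 7 = 0.3164.

0.3164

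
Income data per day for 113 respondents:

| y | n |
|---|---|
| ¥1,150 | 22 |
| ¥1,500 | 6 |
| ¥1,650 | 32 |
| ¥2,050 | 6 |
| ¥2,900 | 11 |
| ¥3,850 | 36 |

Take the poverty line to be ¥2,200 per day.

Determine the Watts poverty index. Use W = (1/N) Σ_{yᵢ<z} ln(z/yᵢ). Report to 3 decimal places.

0.232

Incomes under z: 22×¥1,150, 6×¥1,500, 32×¥1,650, 6×¥2,050 (q = 66 of N = 113).
Log gaps: ln(2200/1150) = 0.6487 (×22); ln(2200/1500) = 0.3830 (×6); ln(2200/1650) = 0.2877 (×32); ln(2200/2050) = 0.0706 (×6).
W = 26.198784 / 113 = 0.232.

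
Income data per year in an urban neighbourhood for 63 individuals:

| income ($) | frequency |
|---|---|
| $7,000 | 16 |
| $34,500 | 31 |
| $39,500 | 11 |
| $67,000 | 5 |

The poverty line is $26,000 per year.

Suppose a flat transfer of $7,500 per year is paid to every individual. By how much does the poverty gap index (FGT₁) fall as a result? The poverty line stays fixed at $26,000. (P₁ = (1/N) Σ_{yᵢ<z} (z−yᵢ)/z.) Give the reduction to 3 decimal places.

Before: below the line — 16×$7,000; poverty gap index (FGT₁) = 0.18559.
After the $7,500 transfer: below the line — 16×$14,500; poverty gap index (FGT₁) = 0.11233.
Reduction = 0.18559 − 0.11233 = 0.073.

0.073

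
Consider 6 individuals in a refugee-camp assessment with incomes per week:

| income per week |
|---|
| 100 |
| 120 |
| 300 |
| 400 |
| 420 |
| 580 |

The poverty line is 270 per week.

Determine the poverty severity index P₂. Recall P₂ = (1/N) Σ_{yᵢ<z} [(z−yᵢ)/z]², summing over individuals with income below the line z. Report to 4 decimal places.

0.1175

Incomes under z: 100, 120 (q = 2 of N = 6).
Gap ratios (z−y)/z: (270−100)/270 = 0.6296; (270−120)/270 = 0.5556.
Squared: 0.3964; 0.3086.
Sum = 0.705075; P₂ = 0.705075 / 6 = 0.1175.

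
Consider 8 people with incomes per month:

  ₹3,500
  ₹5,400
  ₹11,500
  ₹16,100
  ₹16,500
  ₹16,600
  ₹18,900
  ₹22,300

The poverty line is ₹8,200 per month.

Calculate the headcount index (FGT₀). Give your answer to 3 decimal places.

0.250

2 of the 8 people have income below ₹8,200.
H = 2/8 = 0.250.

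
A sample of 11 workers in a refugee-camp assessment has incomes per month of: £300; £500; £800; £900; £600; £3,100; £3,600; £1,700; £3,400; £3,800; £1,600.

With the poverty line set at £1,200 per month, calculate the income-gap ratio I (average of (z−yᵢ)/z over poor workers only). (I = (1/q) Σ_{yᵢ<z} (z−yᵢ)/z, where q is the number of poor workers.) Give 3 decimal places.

0.483

Poor units: £300, £500, £600, £800, £900 (q = 5 of N = 11).
Relative gaps: 0.7500, 0.5833, 0.5000, 0.3333, 0.2500; sum = 2.416667.
The income-gap ratio divides by q (the poor only): 2.416667 / 5 = 0.483.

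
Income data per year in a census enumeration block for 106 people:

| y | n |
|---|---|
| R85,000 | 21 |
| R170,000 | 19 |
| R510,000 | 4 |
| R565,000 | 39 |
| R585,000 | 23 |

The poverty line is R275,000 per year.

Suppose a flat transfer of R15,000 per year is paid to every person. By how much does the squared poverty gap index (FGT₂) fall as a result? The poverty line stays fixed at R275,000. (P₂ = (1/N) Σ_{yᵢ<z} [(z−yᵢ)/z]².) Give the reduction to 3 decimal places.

0.021

Before: below the line — 21×R85,000, 19×R170,000; squared poverty gap index (FGT₂) = 0.12070.
After the R15,000 transfer: below the line — 21×R100,000, 19×R185,000; squared poverty gap index (FGT₂) = 0.09943.
Reduction = 0.12070 − 0.09943 = 0.021.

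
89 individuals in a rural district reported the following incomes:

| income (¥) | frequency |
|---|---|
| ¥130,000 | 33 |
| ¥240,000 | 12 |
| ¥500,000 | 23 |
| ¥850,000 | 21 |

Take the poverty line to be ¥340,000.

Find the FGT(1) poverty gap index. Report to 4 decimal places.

Below z: 33×¥130,000, 12×¥240,000 (q = 45 of N = 89).
Gap ratios (z−y)/z: (340000−130000)/340000 = 0.6176 (×33); (340000−240000)/340000 = 0.2941 (×12).
Σ = 23.911765. Dividing by the full population N = 89 gives P₁ = 0.2687.

0.2687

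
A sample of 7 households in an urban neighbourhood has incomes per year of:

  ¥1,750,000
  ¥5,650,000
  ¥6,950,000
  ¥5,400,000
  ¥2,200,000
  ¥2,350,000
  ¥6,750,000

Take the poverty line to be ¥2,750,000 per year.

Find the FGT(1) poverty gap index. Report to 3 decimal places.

0.101

Incomes under z: ¥1,750,000, ¥2,200,000, ¥2,350,000 (q = 3 of N = 7).
Normalized shortfalls: (2750000−1750000)/2750000 = 0.3636; (2750000−2200000)/2750000 = 0.2000; (2750000−2350000)/2750000 = 0.1455.
Σ = 0.709091. Dividing by the full population N = 7 gives P₁ = 0.101.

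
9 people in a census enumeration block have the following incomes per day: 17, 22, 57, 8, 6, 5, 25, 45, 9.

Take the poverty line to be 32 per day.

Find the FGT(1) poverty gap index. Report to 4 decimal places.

0.4583

Poor units: 5, 6, 8, 9, 17, 22, 25 (q = 7 of N = 9).
Shortfall ratios: (32−5)/32 = 0.8438; (32−6)/32 = 0.8125; (32−8)/32 = 0.7500; (32−9)/32 = 0.7188; (32−17)/32 = 0.4688; (32−22)/32 = 0.3125; (32−25)/32 = 0.2188.
Sum of shortfalls = 4.125000; P₁ averages over all N: 4.125000 / 9 = 0.4583.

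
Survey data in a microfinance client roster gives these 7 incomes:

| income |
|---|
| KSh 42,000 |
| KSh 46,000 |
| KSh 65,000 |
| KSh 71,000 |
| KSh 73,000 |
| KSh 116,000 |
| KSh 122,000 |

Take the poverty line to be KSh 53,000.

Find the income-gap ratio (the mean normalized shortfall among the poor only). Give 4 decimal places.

0.1698

Incomes under z: KSh 42,000, KSh 46,000 (q = 2 of N = 7).
Relative gaps: 0.2075, 0.1321; sum = 0.339623.
The income-gap ratio divides by q (the poor only): 0.339623 / 2 = 0.1698.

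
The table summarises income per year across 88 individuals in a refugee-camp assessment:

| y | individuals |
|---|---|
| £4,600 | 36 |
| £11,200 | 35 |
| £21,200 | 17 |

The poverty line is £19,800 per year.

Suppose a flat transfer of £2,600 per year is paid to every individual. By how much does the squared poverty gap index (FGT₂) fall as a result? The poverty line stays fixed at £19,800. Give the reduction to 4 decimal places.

Before: below the line — 36×£4,600, 35×£11,200; squared poverty gap index (FGT₂) = 0.316121.
After the £2,600 transfer: below the line — 36×£7,200, 35×£13,800; squared poverty gap index (FGT₂) = 0.202187.
Reduction = 0.316121 − 0.202187 = 0.1139.

0.1139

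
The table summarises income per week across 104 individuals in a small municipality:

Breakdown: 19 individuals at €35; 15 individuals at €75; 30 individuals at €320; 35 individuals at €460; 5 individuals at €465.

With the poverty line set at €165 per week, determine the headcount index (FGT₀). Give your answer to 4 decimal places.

34 of the 104 individuals have income below €165.
H = 34/104 = 0.3269.

0.3269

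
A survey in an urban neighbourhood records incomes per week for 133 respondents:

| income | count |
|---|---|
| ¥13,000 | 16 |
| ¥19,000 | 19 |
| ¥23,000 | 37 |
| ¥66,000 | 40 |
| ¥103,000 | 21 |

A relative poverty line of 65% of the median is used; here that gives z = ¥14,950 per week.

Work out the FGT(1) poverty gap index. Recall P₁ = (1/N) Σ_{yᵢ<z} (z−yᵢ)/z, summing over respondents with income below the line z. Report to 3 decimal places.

Poor units: 16×¥13,000 (q = 16 of N = 133).
Normalized shortfalls: (14950−13000)/14950 = 0.1304 (×16).
Sum of shortfalls = 2.086957; P₁ averages over all N: 2.086957 / 133 = 0.016.

0.016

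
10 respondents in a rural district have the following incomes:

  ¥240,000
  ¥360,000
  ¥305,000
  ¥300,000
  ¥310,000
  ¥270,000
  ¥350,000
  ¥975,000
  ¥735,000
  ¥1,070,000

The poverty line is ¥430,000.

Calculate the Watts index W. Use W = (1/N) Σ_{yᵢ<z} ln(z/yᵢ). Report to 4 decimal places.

0.2463

Incomes under z: ¥240,000, ¥270,000, ¥300,000, ¥305,000, ¥310,000, ¥350,000, ¥360,000 (q = 7 of N = 10).
Log shortfalls: ln(430000/240000) = 0.5831; ln(430000/270000) = 0.4654; ln(430000/300000) = 0.3600; ln(430000/305000) = 0.3435; ln(430000/310000) = 0.3272; ln(430000/350000) = 0.2059; ln(430000/360000) = 0.1777.
W = 2.462732 / 10 = 0.2463.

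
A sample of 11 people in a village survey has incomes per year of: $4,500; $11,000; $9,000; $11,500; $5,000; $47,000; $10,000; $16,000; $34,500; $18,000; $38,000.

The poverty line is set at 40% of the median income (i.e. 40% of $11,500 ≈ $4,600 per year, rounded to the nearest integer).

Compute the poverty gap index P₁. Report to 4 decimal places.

Poor units: $4,500 (q = 1 of N = 11).
Normalized shortfalls: (4600−4500)/4600 = 0.0217.
Sum of shortfalls = 0.021739; P₁ averages over all N: 0.021739 / 11 = 0.0020.

0.0020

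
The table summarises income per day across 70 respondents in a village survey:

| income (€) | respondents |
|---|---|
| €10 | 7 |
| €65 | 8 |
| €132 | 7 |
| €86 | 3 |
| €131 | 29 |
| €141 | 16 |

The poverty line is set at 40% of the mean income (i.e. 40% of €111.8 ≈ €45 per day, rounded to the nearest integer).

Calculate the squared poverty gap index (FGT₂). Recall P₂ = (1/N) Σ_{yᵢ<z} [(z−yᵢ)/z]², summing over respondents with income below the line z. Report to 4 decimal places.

0.0605

Incomes under z: 7×€10 (q = 7 of N = 70).
Normalized shortfalls: (45−10)/45 = 0.7778 (×7).
Squared: 0.6049 (×7).
Sum = 4.234568; P₂ = 4.234568 / 70 = 0.0605.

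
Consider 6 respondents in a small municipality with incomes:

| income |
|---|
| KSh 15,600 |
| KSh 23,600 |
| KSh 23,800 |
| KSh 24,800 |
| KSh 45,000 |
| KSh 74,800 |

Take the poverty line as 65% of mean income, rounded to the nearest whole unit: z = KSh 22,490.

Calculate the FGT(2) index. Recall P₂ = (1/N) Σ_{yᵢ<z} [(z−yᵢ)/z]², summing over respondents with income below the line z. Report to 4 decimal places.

Below z: KSh 15,600 (q = 1 of N = 6).
Relative gaps: (22490−15600)/22490 = 0.3064.
Squared: 0.0939.
Sum = 0.093855; P₂ = 0.093855 / 6 = 0.0156.

0.0156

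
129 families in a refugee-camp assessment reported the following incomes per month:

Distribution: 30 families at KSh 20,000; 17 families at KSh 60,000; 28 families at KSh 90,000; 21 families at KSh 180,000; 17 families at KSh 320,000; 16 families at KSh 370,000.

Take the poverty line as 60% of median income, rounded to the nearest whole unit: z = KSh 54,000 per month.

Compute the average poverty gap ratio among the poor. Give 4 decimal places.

0.6296

Poor units: 30×KSh 20,000 (q = 30 of N = 129).
Shortfall ratios (z−y)/z: 0.6296 (×30); sum = 18.888889.
I averages over the q = 30 poor units only: 18.888889 / 30 = 0.6296.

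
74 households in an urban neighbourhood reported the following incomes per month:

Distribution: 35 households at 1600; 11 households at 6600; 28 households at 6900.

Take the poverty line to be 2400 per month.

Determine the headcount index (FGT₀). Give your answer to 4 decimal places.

0.4730

35 of the 74 households have income below 2400.
H = 35/74 = 0.4730.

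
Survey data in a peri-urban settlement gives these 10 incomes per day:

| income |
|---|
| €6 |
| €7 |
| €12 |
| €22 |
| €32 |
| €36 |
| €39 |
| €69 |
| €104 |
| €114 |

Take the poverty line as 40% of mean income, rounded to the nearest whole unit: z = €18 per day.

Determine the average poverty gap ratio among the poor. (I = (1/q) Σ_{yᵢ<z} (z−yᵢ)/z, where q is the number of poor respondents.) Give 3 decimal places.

0.537

Below z: €6, €7, €12 (q = 3 of N = 10).
Relative gaps: 0.6667, 0.6111, 0.3333; sum = 1.611111.
I averages over the q = 3 poor units only: 1.611111 / 3 = 0.537.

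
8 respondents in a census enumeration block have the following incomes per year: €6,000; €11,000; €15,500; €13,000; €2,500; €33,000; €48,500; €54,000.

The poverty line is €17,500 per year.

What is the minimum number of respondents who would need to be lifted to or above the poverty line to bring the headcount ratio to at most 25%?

3

5 of the 8 respondents are poor, so H = 5/8 = 0.625.
A headcount ratio of at most 25% allows at most ⌊0.25 × 8⌋ = 2 poor respondents.
So at least 5 − 2 = 3 must be lifted.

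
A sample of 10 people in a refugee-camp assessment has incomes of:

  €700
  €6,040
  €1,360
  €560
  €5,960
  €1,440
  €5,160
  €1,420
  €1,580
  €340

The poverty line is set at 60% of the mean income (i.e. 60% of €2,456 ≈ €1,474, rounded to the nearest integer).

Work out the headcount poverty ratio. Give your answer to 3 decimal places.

0.600

6 of the 10 people have income below €1,474.
H = 6/10 = 0.600.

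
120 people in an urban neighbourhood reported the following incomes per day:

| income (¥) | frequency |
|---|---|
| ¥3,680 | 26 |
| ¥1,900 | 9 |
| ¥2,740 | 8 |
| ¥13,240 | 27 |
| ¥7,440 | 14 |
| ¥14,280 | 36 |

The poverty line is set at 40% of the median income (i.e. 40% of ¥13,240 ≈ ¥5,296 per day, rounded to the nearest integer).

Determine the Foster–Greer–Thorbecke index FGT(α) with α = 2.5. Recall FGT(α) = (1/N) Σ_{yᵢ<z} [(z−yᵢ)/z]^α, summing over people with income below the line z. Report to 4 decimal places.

0.0466

Below the line: 9×¥1,900, 8×¥2,740, 26×¥3,680 (q = 43 of N = 120).
Relative gaps: (5296−1900)/5296 = 0.6412 (×9); (5296−2740)/5296 = 0.4826 (×8); (5296−3680)/5296 = 0.3051 (×26).
Raised to α = 2.5: 0.32927 (×9); 0.16182 (×8); 0.05143 (×26).
Sum = 5.595202; FGT(2.5) = 5.595202 / 120 = 0.0466.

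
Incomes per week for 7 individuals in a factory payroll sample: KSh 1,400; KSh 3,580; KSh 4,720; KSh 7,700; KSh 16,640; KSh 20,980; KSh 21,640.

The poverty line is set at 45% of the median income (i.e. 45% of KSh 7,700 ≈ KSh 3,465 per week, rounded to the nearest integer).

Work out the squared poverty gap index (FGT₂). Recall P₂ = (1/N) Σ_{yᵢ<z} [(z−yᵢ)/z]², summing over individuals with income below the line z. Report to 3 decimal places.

Incomes under z: KSh 1,400 (q = 1 of N = 7).
Normalized shortfalls: (3465−1400)/3465 = 0.5960.
Squared: 0.3552.
Sum = 0.355168; P₂ = 0.355168 / 7 = 0.051.

0.051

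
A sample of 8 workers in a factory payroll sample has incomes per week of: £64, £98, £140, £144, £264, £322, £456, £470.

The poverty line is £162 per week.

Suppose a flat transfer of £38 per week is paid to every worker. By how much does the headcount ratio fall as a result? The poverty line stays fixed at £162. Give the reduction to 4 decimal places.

0.2500

Before: below the line — £64, £98, £140, £144; headcount ratio = 0.500000.
After the £38 transfer: below the line — £102, £136; headcount ratio = 0.250000.
Reduction = 0.500000 − 0.250000 = 0.2500.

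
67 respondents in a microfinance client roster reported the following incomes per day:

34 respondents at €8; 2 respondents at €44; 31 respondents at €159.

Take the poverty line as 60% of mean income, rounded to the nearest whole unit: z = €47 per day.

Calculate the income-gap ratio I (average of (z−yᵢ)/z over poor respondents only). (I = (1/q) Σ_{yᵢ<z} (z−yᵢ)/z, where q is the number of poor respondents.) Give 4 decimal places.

Incomes under z: 34×€8, 2×€44 (q = 36 of N = 67).
Shortfall ratios (z−y)/z: 0.8298 (×34), 0.0638 (×2); sum = 28.340426.
I averages over the q = 36 poor units only: 28.340426 / 36 = 0.7872.

0.7872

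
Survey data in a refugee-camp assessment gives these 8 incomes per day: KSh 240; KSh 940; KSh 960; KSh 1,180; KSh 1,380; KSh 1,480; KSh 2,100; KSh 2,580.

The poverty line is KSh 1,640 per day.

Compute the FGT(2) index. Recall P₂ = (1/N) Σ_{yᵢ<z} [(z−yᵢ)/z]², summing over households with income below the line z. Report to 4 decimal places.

Below z: KSh 240, KSh 940, KSh 960, KSh 1,180, KSh 1,380, KSh 1,480 (q = 6 of N = 8).
Shortfall ratios: (1640−240)/1640 = 0.8537; (1640−940)/1640 = 0.4268; (1640−960)/1640 = 0.4146; (1640−1180)/1640 = 0.2805; (1640−1380)/1640 = 0.1585; (1640−1480)/1640 = 0.0976.
Squared: 0.7287; 0.1822; 0.1719; 0.0787; 0.0251; 0.0095.
Sum = 1.196163; P₂ = 1.196163 / 8 = 0.1495.

0.1495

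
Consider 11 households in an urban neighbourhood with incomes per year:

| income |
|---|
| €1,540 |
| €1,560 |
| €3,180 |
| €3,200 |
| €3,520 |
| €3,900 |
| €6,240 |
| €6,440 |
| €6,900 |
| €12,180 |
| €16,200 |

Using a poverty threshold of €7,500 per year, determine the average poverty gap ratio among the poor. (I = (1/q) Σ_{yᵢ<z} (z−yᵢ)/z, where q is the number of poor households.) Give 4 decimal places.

Poor units: €1,540, €1,560, €3,180, €3,200, €3,520, €3,900, €6,240, €6,440, €6,900 (q = 9 of N = 11).
Relative gaps: 0.7947, 0.7920, 0.5760, 0.5733, 0.5307, 0.4800, 0.1680, 0.1413, 0.0800; sum = 4.136000.
I averages over the q = 9 poor units only: 4.136000 / 9 = 0.4596.

0.4596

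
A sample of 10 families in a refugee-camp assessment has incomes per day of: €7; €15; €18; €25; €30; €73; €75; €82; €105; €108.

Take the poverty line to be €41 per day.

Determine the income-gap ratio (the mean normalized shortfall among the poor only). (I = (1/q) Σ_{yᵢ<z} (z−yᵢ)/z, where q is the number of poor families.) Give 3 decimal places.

Below z: €7, €15, €18, €25, €30 (q = 5 of N = 10).
Relative gaps: 0.8293, 0.6341, 0.5610, 0.3902, 0.2683; sum = 2.682927.
The income-gap ratio divides by q (the poor only): 2.682927 / 5 = 0.537.

0.537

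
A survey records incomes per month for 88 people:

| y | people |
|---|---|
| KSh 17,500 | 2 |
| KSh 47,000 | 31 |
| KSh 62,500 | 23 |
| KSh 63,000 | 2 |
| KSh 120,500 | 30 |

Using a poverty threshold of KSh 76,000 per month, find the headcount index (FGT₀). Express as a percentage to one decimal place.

58 of the 88 people have income below KSh 76,000.
H = 58/88 = 65.9%.

65.9%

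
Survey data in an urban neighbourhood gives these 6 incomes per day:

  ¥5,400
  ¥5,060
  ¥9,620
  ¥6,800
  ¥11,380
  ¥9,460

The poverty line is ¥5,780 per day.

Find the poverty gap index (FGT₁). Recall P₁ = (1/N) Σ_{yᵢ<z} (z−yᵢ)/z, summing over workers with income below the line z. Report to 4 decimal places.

Poor units: ¥5,060, ¥5,400 (q = 2 of N = 6).
Relative gaps: (5780−5060)/5780 = 0.1246; (5780−5400)/5780 = 0.0657.
Σ = 0.190311. Dividing by the full population N = 6 gives P₁ = 0.0317.

0.0317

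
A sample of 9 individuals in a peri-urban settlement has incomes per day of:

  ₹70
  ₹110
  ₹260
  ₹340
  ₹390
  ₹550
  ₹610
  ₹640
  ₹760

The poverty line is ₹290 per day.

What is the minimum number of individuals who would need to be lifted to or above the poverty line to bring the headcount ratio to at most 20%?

3 of the 9 individuals are poor, so H = 3/9 = 0.333.
A headcount ratio of at most 20% allows at most ⌊0.20 × 9⌋ = 1 poor individuals.
So at least 3 − 1 = 2 must be lifted.

2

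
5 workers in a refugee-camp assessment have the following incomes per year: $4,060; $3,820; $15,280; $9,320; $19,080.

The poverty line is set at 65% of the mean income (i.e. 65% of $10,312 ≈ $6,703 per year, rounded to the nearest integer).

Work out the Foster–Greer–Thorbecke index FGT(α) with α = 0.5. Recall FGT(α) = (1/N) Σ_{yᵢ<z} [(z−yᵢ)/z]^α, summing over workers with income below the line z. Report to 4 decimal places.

Incomes under z: $3,820, $4,060 (q = 2 of N = 5).
Normalized shortfalls: (6703−3820)/6703 = 0.4301; (6703−4060)/6703 = 0.3943.
Raised to α = 0.5: 0.65582; 0.62793.
Sum = 1.283759; FGT(0.5) = 1.283759 / 5 = 0.2568.

0.2568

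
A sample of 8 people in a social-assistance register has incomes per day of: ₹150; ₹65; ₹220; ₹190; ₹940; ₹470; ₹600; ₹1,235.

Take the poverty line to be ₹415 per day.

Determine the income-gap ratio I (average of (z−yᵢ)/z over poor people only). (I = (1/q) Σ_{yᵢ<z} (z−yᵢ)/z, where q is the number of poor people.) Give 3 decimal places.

0.623

Below the line: ₹65, ₹150, ₹190, ₹220 (q = 4 of N = 8).
Relative gaps: 0.8434, 0.6386, 0.5422, 0.4699; sum = 2.493976.
I averages over the q = 4 poor units only: 2.493976 / 4 = 0.623.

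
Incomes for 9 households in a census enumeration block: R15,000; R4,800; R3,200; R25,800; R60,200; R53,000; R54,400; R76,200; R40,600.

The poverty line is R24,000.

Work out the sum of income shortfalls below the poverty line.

Incomes under z: R3,200, R4,800, R15,000 (q = 3 of N = 9).
Individual gaps: 24000−3200 = 20800; 24000−4800 = 19200; 24000−15000 = 9000.
Aggregate gap = R49,000.

R49,000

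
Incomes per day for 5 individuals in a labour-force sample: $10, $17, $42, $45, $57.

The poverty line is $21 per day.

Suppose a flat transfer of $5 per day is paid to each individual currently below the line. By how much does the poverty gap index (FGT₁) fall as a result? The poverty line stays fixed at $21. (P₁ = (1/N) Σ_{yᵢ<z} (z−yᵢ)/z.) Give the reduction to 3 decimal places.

0.086

Before: below the line — $10, $17; poverty gap index (FGT₁) = 0.14286.
After the $5 transfer: below the line — $15; poverty gap index (FGT₁) = 0.05714.
Reduction = 0.14286 − 0.05714 = 0.086.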